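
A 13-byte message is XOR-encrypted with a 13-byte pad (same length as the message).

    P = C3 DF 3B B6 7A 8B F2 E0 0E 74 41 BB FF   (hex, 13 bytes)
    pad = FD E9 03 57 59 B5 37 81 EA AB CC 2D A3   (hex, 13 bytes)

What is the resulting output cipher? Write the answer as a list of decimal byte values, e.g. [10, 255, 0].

c3 ⊕ fd = 3e
df ⊕ e9 = 36
3b ⊕ 03 = 38
b6 ⊕ 57 = e1
7a ⊕ 59 = 23
8b ⊕ b5 = 3e
f2 ⊕ 37 = c5
e0 ⊕ 81 = 61
0e ⊕ ea = e4
74 ⊕ ab = df
41 ⊕ cc = 8d
bb ⊕ 2d = 96
ff ⊕ a3 = 5c

[62, 54, 56, 225, 35, 62, 197, 97, 228, 223, 141, 150, 92]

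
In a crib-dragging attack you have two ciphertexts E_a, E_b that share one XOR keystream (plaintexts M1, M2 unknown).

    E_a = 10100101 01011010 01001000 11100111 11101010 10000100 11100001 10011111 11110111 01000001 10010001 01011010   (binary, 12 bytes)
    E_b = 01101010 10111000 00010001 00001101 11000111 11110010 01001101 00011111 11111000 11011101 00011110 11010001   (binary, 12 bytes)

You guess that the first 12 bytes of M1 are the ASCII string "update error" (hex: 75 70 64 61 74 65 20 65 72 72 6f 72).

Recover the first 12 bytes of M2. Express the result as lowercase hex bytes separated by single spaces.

ba 92 3d 8b 59 13 8c e5 7d ee e0 f9

First, E_a ⊕ E_b = (M1 ⊕ K) ⊕ (M2 ⊕ K) = M1 ⊕ M2, so the key drops out. Then M2 = (M1 ⊕ M2) ⊕ M1 over the first 12 bytes.
byte 0: (a5 xor 6a) xor 75 = cf xor 75 = ba
byte 1: (5a xor b8) xor 70 = e2 xor 70 = 92
byte 2: (48 xor 11) xor 64 = 59 xor 64 = 3d
byte 3: (e7 xor 0d) xor 61 = ea xor 61 = 8b
byte 4: (ea xor c7) xor 74 = 2d xor 74 = 59
byte 5: (84 xor f2) xor 65 = 76 xor 65 = 13
byte 6: (e1 xor 4d) xor 20 = ac xor 20 = 8c
byte 7: (9f xor 1f) xor 65 = 80 xor 65 = e5
byte 8: (f7 xor f8) xor 72 = 0f xor 72 = 7d
byte 9: (41 xor dd) xor 72 = 9c xor 72 = ee
byte 10: (91 xor 1e) xor 6f = 8f xor 6f = e0
byte 11: (5a xor d1) xor 72 = 8b xor 72 = f9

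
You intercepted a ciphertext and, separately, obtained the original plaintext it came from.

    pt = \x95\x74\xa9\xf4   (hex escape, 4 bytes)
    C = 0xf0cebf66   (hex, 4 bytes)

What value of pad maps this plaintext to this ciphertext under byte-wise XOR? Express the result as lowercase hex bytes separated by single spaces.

65 ba 16 92

Since C = pt ⊕ pad, XORing both sides with pt gives pad = pt ⊕ C.
byte 0: 95 ⊕ f0 = 65
byte 1: 74 ⊕ ce = ba
byte 2: a9 ⊕ bf = 16
byte 3: f4 ⊕ 66 = 92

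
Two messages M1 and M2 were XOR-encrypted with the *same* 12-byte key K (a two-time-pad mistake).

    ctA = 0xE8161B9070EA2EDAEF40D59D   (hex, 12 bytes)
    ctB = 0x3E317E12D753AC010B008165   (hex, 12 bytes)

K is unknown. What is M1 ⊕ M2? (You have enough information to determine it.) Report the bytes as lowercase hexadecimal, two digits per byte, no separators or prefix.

d6276582a7b982dbe44054f8

ctA ⊕ ctB = (M1 ⊕ K) ⊕ (M2 ⊕ K) = M1 ⊕ M2 — the shared key cancels under XOR.
byte 0: 232 ^  62 = 214
byte 1:  22 ^  49 =  39
byte 2:  27 ^ 126 = 101
byte 3: 144 ^  18 = 130
byte 4: 112 ^ 215 = 167
byte 5: 234 ^  83 = 185
byte 6:  46 ^ 172 = 130
byte 7: 218 ^   1 = 219
byte 8: 239 ^  11 = 228
byte 9:  64 ^   0 =  64
byte 10: 213 ^ 129 =  84
byte 11: 157 ^ 101 = 248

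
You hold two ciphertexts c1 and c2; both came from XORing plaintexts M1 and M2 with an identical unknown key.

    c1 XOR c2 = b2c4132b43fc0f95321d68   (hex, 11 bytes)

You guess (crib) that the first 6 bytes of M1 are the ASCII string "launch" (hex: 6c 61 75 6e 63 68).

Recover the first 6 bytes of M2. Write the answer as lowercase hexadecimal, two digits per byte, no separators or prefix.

Since c1 ⊕ c2 = M1 ⊕ M2, XORing with the guessed M1 bytes yields the corresponding M2 bytes: M2 = (c1 ⊕ c2) ⊕ M1.
byte 0: 10110010 ⊕ 01101100 = 11011110
byte 1: 11000100 ⊕ 01100001 = 10100101
byte 2: 00010011 ⊕ 01110101 = 01100110
byte 3: 00101011 ⊕ 01101110 = 01000101
byte 4: 01000011 ⊕ 01100011 = 00100000
byte 5: 11111100 ⊕ 01101000 = 10010100

dea566452094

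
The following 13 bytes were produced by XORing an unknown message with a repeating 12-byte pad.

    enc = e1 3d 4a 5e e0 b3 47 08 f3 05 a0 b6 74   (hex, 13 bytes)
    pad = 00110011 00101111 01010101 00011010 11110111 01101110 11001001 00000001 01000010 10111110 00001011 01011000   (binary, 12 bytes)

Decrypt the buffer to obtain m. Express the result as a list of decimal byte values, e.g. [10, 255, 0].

The 12-byte key repeats, so the effective keystream is 33 2f 55 1a f7 6e c9 01 42 be 0b 58 33.
byte 0: 11100001 ^ 00110011 = 11010010
byte 1: 00111101 ^ 00101111 = 00010010
byte 2: 01001010 ^ 01010101 = 00011111
byte 3: 01011110 ^ 00011010 = 01000100
byte 4: 11100000 ^ 11110111 = 00010111
byte 5: 10110011 ^ 01101110 = 11011101
byte 6: 01000111 ^ 11001001 = 10001110
byte 7: 00001000 ^ 00000001 = 00001001
byte 8: 11110011 ^ 01000010 = 10110001
byte 9: 00000101 ^ 10111110 = 10111011
byte 10: 10100000 ^ 00001011 = 10101011
byte 11: 10110110 ^ 01011000 = 11101110
byte 12: 01110100 ^ 00110011 = 01000111

[210, 18, 31, 68, 23, 221, 142, 9, 177, 187, 171, 238, 71]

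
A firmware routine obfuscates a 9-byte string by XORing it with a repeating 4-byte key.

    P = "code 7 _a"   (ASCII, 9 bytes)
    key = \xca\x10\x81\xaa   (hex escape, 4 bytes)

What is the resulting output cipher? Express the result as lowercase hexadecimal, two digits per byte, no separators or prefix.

The 4-byte key repeats, so the effective keystream is ca 10 81 aa ca 10 81 aa ca.
byte 0:  99 ^ 202 = 169
byte 1: 111 ^  16 = 127
byte 2: 100 ^ 129 = 229
byte 3: 101 ^ 170 = 207
byte 4:  32 ^ 202 = 234
byte 5:  55 ^  16 =  39
byte 6:  32 ^ 129 = 161
byte 7:  95 ^ 170 = 245
byte 8:  97 ^ 202 = 171

a97fe5cfea27a1f5ab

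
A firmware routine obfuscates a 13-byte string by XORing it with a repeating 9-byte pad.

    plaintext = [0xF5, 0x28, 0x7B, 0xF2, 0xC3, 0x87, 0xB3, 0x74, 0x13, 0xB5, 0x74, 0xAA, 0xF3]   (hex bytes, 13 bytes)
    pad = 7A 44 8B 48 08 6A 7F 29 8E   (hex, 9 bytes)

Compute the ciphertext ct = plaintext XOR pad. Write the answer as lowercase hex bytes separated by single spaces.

The 9-byte key repeats, so the effective keystream is 7a 44 8b 48 08 6a 7f 29 8e 7a 44 8b 48.
byte 0: 11110101 ⊕ 01111010 = 10001111
byte 1: 00101000 ⊕ 01000100 = 01101100
byte 2: 01111011 ⊕ 10001011 = 11110000
byte 3: 11110010 ⊕ 01001000 = 10111010
byte 4: 11000011 ⊕ 00001000 = 11001011
byte 5: 10000111 ⊕ 01101010 = 11101101
byte 6: 10110011 ⊕ 01111111 = 11001100
byte 7: 01110100 ⊕ 00101001 = 01011101
byte 8: 00010011 ⊕ 10001110 = 10011101
byte 9: 10110101 ⊕ 01111010 = 11001111
byte 10: 01110100 ⊕ 01000100 = 00110000
byte 11: 10101010 ⊕ 10001011 = 00100001
byte 12: 11110011 ⊕ 01001000 = 10111011

8f 6c f0 ba cb ed cc 5d 9d cf 30 21 bb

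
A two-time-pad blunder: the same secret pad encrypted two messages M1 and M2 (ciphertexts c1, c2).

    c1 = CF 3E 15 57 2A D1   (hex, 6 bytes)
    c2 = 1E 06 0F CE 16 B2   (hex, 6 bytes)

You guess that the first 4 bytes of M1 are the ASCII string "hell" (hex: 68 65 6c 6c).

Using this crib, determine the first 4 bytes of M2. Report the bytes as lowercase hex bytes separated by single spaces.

b9 5d 76 f5

First, c1 ⊕ c2 = (M1 ⊕ K) ⊕ (M2 ⊕ K) = M1 ⊕ M2, so the key drops out. Then M2 = (M1 ⊕ M2) ⊕ M1 over the first 4 bytes.
byte 0: (cf xor 1e) xor 68 = d1 xor 68 = b9
byte 1: (3e xor 06) xor 65 = 38 xor 65 = 5d
byte 2: (15 xor 0f) xor 6c = 1a xor 6c = 76
byte 3: (57 xor ce) xor 6c = 99 xor 6c = f5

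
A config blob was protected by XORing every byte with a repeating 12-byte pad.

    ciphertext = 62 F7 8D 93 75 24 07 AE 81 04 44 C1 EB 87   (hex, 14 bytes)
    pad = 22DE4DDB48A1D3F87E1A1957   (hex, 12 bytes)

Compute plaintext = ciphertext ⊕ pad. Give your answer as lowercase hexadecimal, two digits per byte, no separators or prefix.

4029c0483d85d456ff1e5d96c959

The 12-byte key repeats, so the effective keystream is 22 de 4d db 48 a1 d3 f8 7e 1a 19 57 22 de.
byte 0: 62 xor 22 = 40
byte 1: f7 xor de = 29
byte 2: 8d xor 4d = c0
byte 3: 93 xor db = 48
byte 4: 75 xor 48 = 3d
byte 5: 24 xor a1 = 85
byte 6: 07 xor d3 = d4
byte 7: ae xor f8 = 56
byte 8: 81 xor 7e = ff
byte 9: 04 xor 1a = 1e
byte 10: 44 xor 19 = 5d
byte 11: c1 xor 57 = 96
byte 12: eb xor 22 = c9
byte 13: 87 xor de = 59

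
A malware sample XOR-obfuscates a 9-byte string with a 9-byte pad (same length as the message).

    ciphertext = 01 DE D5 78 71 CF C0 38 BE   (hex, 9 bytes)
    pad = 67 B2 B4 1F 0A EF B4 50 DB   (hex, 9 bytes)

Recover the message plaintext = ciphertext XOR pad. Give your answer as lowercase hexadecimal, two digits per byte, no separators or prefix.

666c61677b20746865

01 XOR 67 = 66
de XOR b2 = 6c
d5 XOR b4 = 61
78 XOR 1f = 67
71 XOR 0a = 7b
cf XOR ef = 20
c0 XOR b4 = 74
38 XOR 50 = 68
be XOR db = 65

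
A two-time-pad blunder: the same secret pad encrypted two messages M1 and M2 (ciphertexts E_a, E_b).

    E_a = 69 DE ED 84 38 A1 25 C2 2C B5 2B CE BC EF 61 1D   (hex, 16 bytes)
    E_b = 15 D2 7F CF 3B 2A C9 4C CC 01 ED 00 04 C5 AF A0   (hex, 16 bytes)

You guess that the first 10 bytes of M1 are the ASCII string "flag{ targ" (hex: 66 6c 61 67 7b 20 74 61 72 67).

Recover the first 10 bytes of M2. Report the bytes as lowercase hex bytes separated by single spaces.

1a 60 f3 2c 78 ab 98 ef 92 d3

First, E_a ⊕ E_b = (M1 ⊕ K) ⊕ (M2 ⊕ K) = M1 ⊕ M2, so the key drops out. Then M2 = (M1 ⊕ M2) ⊕ M1 over the first 10 bytes.
byte 0: (69 ^ 15) ^ 66 = 7c ^ 66 = 1a
byte 1: (de ^ d2) ^ 6c = 0c ^ 6c = 60
byte 2: (ed ^ 7f) ^ 61 = 92 ^ 61 = f3
byte 3: (84 ^ cf) ^ 67 = 4b ^ 67 = 2c
byte 4: (38 ^ 3b) ^ 7b = 03 ^ 7b = 78
byte 5: (a1 ^ 2a) ^ 20 = 8b ^ 20 = ab
byte 6: (25 ^ c9) ^ 74 = ec ^ 74 = 98
byte 7: (c2 ^ 4c) ^ 61 = 8e ^ 61 = ef
byte 8: (2c ^ cc) ^ 72 = e0 ^ 72 = 92
byte 9: (b5 ^ 01) ^ 67 = b4 ^ 67 = d3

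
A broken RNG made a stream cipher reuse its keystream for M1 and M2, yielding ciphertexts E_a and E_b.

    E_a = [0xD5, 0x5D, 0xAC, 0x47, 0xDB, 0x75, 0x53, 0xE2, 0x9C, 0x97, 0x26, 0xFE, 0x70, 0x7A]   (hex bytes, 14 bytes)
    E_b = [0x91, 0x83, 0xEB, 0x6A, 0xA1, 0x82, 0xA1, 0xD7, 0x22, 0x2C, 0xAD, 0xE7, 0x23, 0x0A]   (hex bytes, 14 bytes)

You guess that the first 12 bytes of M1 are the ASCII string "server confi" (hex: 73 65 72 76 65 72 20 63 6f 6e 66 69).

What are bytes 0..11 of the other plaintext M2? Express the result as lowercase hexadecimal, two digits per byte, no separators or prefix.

First, E_a ⊕ E_b = (M1 ⊕ K) ⊕ (M2 ⊕ K) = M1 ⊕ M2, so the key drops out. Then M2 = (M1 ⊕ M2) ⊕ M1 over the first 12 bytes.
byte 0: (d5 ⊕ 91) ⊕ 73 = 44 ⊕ 73 = 37
byte 1: (5d ⊕ 83) ⊕ 65 = de ⊕ 65 = bb
byte 2: (ac ⊕ eb) ⊕ 72 = 47 ⊕ 72 = 35
byte 3: (47 ⊕ 6a) ⊕ 76 = 2d ⊕ 76 = 5b
byte 4: (db ⊕ a1) ⊕ 65 = 7a ⊕ 65 = 1f
byte 5: (75 ⊕ 82) ⊕ 72 = f7 ⊕ 72 = 85
byte 6: (53 ⊕ a1) ⊕ 20 = f2 ⊕ 20 = d2
byte 7: (e2 ⊕ d7) ⊕ 63 = 35 ⊕ 63 = 56
byte 8: (9c ⊕ 22) ⊕ 6f = be ⊕ 6f = d1
byte 9: (97 ⊕ 2c) ⊕ 6e = bb ⊕ 6e = d5
byte 10: (26 ⊕ ad) ⊕ 66 = 8b ⊕ 66 = ed
byte 11: (fe ⊕ e7) ⊕ 69 = 19 ⊕ 69 = 70

37bb355b1f85d256d1d5ed70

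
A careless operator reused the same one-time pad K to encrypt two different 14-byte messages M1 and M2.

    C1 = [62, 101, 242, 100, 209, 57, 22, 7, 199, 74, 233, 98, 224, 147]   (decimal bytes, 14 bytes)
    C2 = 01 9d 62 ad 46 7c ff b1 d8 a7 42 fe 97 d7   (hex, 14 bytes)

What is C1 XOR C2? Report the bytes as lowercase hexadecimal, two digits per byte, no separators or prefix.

C1 ⊕ C2 = (M1 ⊕ K) ⊕ (M2 ⊕ K) = M1 ⊕ M2 — the shared key cancels under XOR.
3e xor 01 = 3f
65 xor 9d = f8
f2 xor 62 = 90
64 xor ad = c9
d1 xor 46 = 97
39 xor 7c = 45
16 xor ff = e9
07 xor b1 = b6
c7 xor d8 = 1f
4a xor a7 = ed
e9 xor 42 = ab
62 xor fe = 9c
e0 xor 97 = 77
93 xor d7 = 44

3ff890c99745e9b61fedab9c7744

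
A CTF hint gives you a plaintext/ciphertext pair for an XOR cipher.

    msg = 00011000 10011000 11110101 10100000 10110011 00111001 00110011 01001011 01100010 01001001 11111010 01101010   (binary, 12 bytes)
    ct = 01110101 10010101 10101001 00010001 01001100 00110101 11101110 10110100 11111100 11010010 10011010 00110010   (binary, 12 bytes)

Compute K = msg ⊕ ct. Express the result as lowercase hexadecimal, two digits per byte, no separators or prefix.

6d0d5cb1ff0cddff9e9b6058

Since ct = msg ⊕ K, XORing both sides with msg gives K = msg ⊕ ct.
18 XOR 75 = 6d
98 XOR 95 = 0d
f5 XOR a9 = 5c
a0 XOR 11 = b1
b3 XOR 4c = ff
39 XOR 35 = 0c
33 XOR ee = dd
4b XOR b4 = ff
62 XOR fc = 9e
49 XOR d2 = 9b
fa XOR 9a = 60
6a XOR 32 = 58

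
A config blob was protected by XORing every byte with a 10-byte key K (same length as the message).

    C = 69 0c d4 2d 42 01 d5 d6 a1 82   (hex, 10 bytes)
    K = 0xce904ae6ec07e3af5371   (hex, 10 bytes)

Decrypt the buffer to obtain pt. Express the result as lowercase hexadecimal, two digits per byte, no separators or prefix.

XOR is its own inverse, so applying the key byte-wise gives the result directly.
105 ⊕ 206 = 167
 12 ⊕ 144 = 156
212 ⊕  74 = 158
 45 ⊕ 230 = 203
 66 ⊕ 236 = 174
  1 ⊕   7 =   6
213 ⊕ 227 =  54
214 ⊕ 175 = 121
161 ⊕  83 = 242
130 ⊕ 113 = 243

a79c9ecbae063679f2f3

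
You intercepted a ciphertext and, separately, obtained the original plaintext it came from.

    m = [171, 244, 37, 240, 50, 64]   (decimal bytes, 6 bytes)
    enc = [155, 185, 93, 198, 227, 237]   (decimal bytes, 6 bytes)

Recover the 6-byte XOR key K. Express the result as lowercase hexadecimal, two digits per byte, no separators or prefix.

304d7836d1ad

Since enc = m ⊕ K, XORing both sides with m gives K = m ⊕ enc.
171 ⊕ 155 =  48
244 ⊕ 185 =  77
 37 ⊕  93 = 120
240 ⊕ 198 =  54
 50 ⊕ 227 = 209
 64 ⊕ 237 = 173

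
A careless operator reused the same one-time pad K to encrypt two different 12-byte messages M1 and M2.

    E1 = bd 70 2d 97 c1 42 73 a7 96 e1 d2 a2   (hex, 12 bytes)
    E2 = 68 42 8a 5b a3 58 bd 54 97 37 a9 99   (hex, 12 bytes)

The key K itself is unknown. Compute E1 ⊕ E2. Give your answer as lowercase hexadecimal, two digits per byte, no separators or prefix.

d532a7cc621acef301d67b3b

E1 ⊕ E2 = (M1 ⊕ K) ⊕ (M2 ⊕ K) = M1 ⊕ M2 — the shared key cancels under XOR.
byte 0: 10111101 XOR 01101000 = 11010101
byte 1: 01110000 XOR 01000010 = 00110010
byte 2: 00101101 XOR 10001010 = 10100111
byte 3: 10010111 XOR 01011011 = 11001100
byte 4: 11000001 XOR 10100011 = 01100010
byte 5: 01000010 XOR 01011000 = 00011010
byte 6: 01110011 XOR 10111101 = 11001110
byte 7: 10100111 XOR 01010100 = 11110011
byte 8: 10010110 XOR 10010111 = 00000001
byte 9: 11100001 XOR 00110111 = 11010110
byte 10: 11010010 XOR 10101001 = 01111011
byte 11: 10100010 XOR 10011001 = 00111011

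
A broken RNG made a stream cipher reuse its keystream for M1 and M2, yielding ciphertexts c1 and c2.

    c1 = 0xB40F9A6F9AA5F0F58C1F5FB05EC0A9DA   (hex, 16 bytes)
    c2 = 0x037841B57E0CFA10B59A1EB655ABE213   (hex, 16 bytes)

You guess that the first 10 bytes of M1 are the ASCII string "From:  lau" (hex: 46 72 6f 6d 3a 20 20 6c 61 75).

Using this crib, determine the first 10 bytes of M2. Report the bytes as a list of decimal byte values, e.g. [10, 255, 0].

First, c1 ⊕ c2 = (M1 ⊕ K) ⊕ (M2 ⊕ K) = M1 ⊕ M2, so the key drops out. Then M2 = (M1 ⊕ M2) ⊕ M1 over the first 10 bytes.
byte 0: (b4 ^ 03) ^ 46 = b7 ^ 46 = f1
byte 1: (0f ^ 78) ^ 72 = 77 ^ 72 = 05
byte 2: (9a ^ 41) ^ 6f = db ^ 6f = b4
byte 3: (6f ^ b5) ^ 6d = da ^ 6d = b7
byte 4: (9a ^ 7e) ^ 3a = e4 ^ 3a = de
byte 5: (a5 ^ 0c) ^ 20 = a9 ^ 20 = 89
byte 6: (f0 ^ fa) ^ 20 = 0a ^ 20 = 2a
byte 7: (f5 ^ 10) ^ 6c = e5 ^ 6c = 89
byte 8: (8c ^ b5) ^ 61 = 39 ^ 61 = 58
byte 9: (1f ^ 9a) ^ 75 = 85 ^ 75 = f0

[241, 5, 180, 183, 222, 137, 42, 137, 88, 240]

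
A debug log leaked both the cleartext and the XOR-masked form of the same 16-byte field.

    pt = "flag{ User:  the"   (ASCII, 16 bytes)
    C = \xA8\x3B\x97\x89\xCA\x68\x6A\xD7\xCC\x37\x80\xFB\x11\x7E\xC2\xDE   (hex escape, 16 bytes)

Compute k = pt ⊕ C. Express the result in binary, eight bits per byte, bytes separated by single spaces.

Since C = pt ⊕ k, XORing both sides with pt gives k = pt ⊕ C.
102 ⊕ 168 = 206
108 ⊕  59 =  87
 97 ⊕ 151 = 246
103 ⊕ 137 = 238
123 ⊕ 202 = 177
 32 ⊕ 104 =  72
 85 ⊕ 106 =  63
115 ⊕ 215 = 164
101 ⊕ 204 = 169
114 ⊕  55 =  69
 58 ⊕ 128 = 186
 32 ⊕ 251 = 219
 32 ⊕  17 =  49
116 ⊕ 126 =  10
104 ⊕ 194 = 170
101 ⊕ 222 = 187

11001110 01010111 11110110 11101110 10110001 01001000 00111111 10100100 10101001 01000101 10111010 11011011 00110001 00001010 10101010 10111011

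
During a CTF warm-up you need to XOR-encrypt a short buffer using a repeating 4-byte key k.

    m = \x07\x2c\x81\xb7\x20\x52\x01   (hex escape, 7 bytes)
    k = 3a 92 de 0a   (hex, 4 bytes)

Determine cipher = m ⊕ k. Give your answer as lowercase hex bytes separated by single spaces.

The 4-byte key repeats, so the effective keystream is 3a 92 de 0a 3a 92 de.
byte 0: 07 XOR 3a = 3d
byte 1: 2c XOR 92 = be
byte 2: 81 XOR de = 5f
byte 3: b7 XOR 0a = bd
byte 4: 20 XOR 3a = 1a
byte 5: 52 XOR 92 = c0
byte 6: 01 XOR de = df

3d be 5f bd 1a c0 df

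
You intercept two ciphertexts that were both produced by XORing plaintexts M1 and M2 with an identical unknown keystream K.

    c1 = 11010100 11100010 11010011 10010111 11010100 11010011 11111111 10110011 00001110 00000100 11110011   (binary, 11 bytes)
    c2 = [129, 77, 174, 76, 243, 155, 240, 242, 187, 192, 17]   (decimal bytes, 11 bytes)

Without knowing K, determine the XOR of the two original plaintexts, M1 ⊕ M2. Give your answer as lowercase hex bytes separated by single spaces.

c1 ⊕ c2 = (M1 ⊕ K) ⊕ (M2 ⊕ K) = M1 ⊕ M2 — the shared key cancels under XOR.
byte 0: d4 ⊕ 81 = 55
byte 1: e2 ⊕ 4d = af
byte 2: d3 ⊕ ae = 7d
byte 3: 97 ⊕ 4c = db
byte 4: d4 ⊕ f3 = 27
byte 5: d3 ⊕ 9b = 48
byte 6: ff ⊕ f0 = 0f
byte 7: b3 ⊕ f2 = 41
byte 8: 0e ⊕ bb = b5
byte 9: 04 ⊕ c0 = c4
byte 10: f3 ⊕ 11 = e2

55 af 7d db 27 48 0f 41 b5 c4 e2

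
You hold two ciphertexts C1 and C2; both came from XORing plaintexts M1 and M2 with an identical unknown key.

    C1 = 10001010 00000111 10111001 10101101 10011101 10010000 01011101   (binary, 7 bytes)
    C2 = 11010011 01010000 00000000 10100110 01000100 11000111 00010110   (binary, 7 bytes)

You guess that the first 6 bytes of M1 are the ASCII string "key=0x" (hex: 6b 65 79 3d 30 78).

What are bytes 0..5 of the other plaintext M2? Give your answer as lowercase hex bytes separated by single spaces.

First, C1 ⊕ C2 = (M1 ⊕ K) ⊕ (M2 ⊕ K) = M1 ⊕ M2, so the key drops out. Then M2 = (M1 ⊕ M2) ⊕ M1 over the first 6 bytes.
byte 0: (8a xor d3) xor 6b = 59 xor 6b = 32
byte 1: (07 xor 50) xor 65 = 57 xor 65 = 32
byte 2: (b9 xor 00) xor 79 = b9 xor 79 = c0
byte 3: (ad xor a6) xor 3d = 0b xor 3d = 36
byte 4: (9d xor 44) xor 30 = d9 xor 30 = e9
byte 5: (90 xor c7) xor 78 = 57 xor 78 = 2f

32 32 c0 36 e9 2f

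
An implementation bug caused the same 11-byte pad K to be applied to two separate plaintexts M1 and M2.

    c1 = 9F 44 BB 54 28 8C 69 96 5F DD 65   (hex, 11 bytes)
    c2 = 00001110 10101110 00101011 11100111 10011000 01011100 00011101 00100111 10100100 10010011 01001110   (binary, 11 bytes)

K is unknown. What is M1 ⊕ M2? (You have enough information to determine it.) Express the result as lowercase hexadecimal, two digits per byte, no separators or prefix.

c1 ⊕ c2 = (M1 ⊕ K) ⊕ (M2 ⊕ K) = M1 ⊕ M2 — the shared key cancels under XOR.
byte 0: 9f XOR 0e = 91
byte 1: 44 XOR ae = ea
byte 2: bb XOR 2b = 90
byte 3: 54 XOR e7 = b3
byte 4: 28 XOR 98 = b0
byte 5: 8c XOR 5c = d0
byte 6: 69 XOR 1d = 74
byte 7: 96 XOR 27 = b1
byte 8: 5f XOR a4 = fb
byte 9: dd XOR 93 = 4e
byte 10: 65 XOR 4e = 2b

91ea90b3b0d074b1fb4e2b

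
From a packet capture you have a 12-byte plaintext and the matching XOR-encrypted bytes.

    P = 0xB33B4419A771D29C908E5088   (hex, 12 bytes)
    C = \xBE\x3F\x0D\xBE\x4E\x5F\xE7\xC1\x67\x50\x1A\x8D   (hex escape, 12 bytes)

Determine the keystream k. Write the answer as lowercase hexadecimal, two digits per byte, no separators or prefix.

Since C = P ⊕ k, XORing both sides with P gives k = P ⊕ C.
179 ^ 190 =  13
 59 ^  63 =   4
 68 ^  13 =  73
 25 ^ 190 = 167
167 ^  78 = 233
113 ^  95 =  46
210 ^ 231 =  53
156 ^ 193 =  93
144 ^ 103 = 247
142 ^  80 = 222
 80 ^  26 =  74
136 ^ 141 =   5

0d0449a7e92e355df7de4a05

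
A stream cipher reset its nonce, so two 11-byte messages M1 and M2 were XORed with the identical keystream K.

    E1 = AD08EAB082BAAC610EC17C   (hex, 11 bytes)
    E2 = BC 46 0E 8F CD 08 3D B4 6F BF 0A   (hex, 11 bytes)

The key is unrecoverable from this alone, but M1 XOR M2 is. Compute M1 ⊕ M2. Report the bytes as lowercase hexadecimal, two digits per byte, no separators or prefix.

114ee43f4fb291d5617e76

E1 ⊕ E2 = (M1 ⊕ K) ⊕ (M2 ⊕ K) = M1 ⊕ M2 — the shared key cancels under XOR.
ad XOR bc = 11
08 XOR 46 = 4e
ea XOR 0e = e4
b0 XOR 8f = 3f
82 XOR cd = 4f
ba XOR 08 = b2
ac XOR 3d = 91
61 XOR b4 = d5
0e XOR 6f = 61
c1 XOR bf = 7e
7c XOR 0a = 76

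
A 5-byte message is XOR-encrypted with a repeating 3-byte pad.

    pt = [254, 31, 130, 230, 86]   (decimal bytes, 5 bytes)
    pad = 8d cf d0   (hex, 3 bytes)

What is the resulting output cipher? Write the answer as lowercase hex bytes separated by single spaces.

73 d0 52 6b 99

The 3-byte key repeats, so the effective keystream is 8d cf d0 8d cf.
byte 0: 254 ^ 141 = 115
byte 1:  31 ^ 207 = 208
byte 2: 130 ^ 208 =  82
byte 3: 230 ^ 141 = 107
byte 4:  86 ^ 207 = 153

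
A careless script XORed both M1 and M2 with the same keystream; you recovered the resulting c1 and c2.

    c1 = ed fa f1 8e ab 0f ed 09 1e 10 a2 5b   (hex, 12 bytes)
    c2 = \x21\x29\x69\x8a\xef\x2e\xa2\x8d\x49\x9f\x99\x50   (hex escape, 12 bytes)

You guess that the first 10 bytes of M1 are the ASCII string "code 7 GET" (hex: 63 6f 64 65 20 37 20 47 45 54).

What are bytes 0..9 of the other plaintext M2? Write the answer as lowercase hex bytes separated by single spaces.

af bc fc 61 64 16 6f c3 12 db

First, c1 ⊕ c2 = (M1 ⊕ K) ⊕ (M2 ⊕ K) = M1 ⊕ M2, so the key drops out. Then M2 = (M1 ⊕ M2) ⊕ M1 over the first 10 bytes.
byte 0: (ed xor 21) xor 63 = cc xor 63 = af
byte 1: (fa xor 29) xor 6f = d3 xor 6f = bc
byte 2: (f1 xor 69) xor 64 = 98 xor 64 = fc
byte 3: (8e xor 8a) xor 65 = 04 xor 65 = 61
byte 4: (ab xor ef) xor 20 = 44 xor 20 = 64
byte 5: (0f xor 2e) xor 37 = 21 xor 37 = 16
byte 6: (ed xor a2) xor 20 = 4f xor 20 = 6f
byte 7: (09 xor 8d) xor 47 = 84 xor 47 = c3
byte 8: (1e xor 49) xor 45 = 57 xor 45 = 12
byte 9: (10 xor 9f) xor 54 = 8f xor 54 = db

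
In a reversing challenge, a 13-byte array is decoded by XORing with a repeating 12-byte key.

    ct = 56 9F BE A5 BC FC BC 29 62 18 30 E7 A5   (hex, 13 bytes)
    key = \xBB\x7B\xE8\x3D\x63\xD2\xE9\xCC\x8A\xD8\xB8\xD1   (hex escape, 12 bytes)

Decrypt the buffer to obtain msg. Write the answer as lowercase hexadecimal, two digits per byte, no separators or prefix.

The 12-byte key repeats, so the effective keystream is bb 7b e8 3d 63 d2 e9 cc 8a d8 b8 d1 bb.
byte 0: 01010110 ⊕ 10111011 = 11101101
byte 1: 10011111 ⊕ 01111011 = 11100100
byte 2: 10111110 ⊕ 11101000 = 01010110
byte 3: 10100101 ⊕ 00111101 = 10011000
byte 4: 10111100 ⊕ 01100011 = 11011111
byte 5: 11111100 ⊕ 11010010 = 00101110
byte 6: 10111100 ⊕ 11101001 = 01010101
byte 7: 00101001 ⊕ 11001100 = 11100101
byte 8: 01100010 ⊕ 10001010 = 11101000
byte 9: 00011000 ⊕ 11011000 = 11000000
byte 10: 00110000 ⊕ 10111000 = 10001000
byte 11: 11100111 ⊕ 11010001 = 00110110
byte 12: 10100101 ⊕ 10111011 = 00011110

ede45698df2e55e5e8c088361e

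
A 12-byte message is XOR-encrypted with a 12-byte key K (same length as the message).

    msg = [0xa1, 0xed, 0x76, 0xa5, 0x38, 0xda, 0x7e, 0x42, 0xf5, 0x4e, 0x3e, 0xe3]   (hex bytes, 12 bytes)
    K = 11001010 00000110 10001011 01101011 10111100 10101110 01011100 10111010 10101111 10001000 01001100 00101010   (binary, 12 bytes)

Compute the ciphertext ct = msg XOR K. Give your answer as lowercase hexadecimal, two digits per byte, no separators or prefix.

byte 0: a1 ^ ca = 6b
byte 1: ed ^ 06 = eb
byte 2: 76 ^ 8b = fd
byte 3: a5 ^ 6b = ce
byte 4: 38 ^ bc = 84
byte 5: da ^ ae = 74
byte 6: 7e ^ 5c = 22
byte 7: 42 ^ ba = f8
byte 8: f5 ^ af = 5a
byte 9: 4e ^ 88 = c6
byte 10: 3e ^ 4c = 72
byte 11: e3 ^ 2a = c9

6bebfdce847422f85ac672c9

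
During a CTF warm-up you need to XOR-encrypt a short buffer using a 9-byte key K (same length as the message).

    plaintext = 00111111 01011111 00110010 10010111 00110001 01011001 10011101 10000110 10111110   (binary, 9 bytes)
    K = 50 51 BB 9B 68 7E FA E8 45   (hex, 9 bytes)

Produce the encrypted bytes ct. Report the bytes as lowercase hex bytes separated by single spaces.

6f 0e 89 0c 59 27 67 6e fb

3f XOR 50 = 6f
5f XOR 51 = 0e
32 XOR bb = 89
97 XOR 9b = 0c
31 XOR 68 = 59
59 XOR 7e = 27
9d XOR fa = 67
86 XOR e8 = 6e
be XOR 45 = fb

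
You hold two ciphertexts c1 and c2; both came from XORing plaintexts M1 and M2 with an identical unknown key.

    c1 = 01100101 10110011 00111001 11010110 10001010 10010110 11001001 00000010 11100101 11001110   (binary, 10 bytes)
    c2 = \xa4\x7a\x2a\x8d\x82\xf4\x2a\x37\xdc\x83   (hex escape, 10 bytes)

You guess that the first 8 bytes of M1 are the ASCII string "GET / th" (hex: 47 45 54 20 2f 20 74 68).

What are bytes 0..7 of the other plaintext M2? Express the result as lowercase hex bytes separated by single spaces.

First, c1 ⊕ c2 = (M1 ⊕ K) ⊕ (M2 ⊕ K) = M1 ⊕ M2, so the key drops out. Then M2 = (M1 ⊕ M2) ⊕ M1 over the first 8 bytes.
byte 0: (65 ^ a4) ^ 47 = c1 ^ 47 = 86
byte 1: (b3 ^ 7a) ^ 45 = c9 ^ 45 = 8c
byte 2: (39 ^ 2a) ^ 54 = 13 ^ 54 = 47
byte 3: (d6 ^ 8d) ^ 20 = 5b ^ 20 = 7b
byte 4: (8a ^ 82) ^ 2f = 08 ^ 2f = 27
byte 5: (96 ^ f4) ^ 20 = 62 ^ 20 = 42
byte 6: (c9 ^ 2a) ^ 74 = e3 ^ 74 = 97
byte 7: (02 ^ 37) ^ 68 = 35 ^ 68 = 5d

86 8c 47 7b 27 42 97 5d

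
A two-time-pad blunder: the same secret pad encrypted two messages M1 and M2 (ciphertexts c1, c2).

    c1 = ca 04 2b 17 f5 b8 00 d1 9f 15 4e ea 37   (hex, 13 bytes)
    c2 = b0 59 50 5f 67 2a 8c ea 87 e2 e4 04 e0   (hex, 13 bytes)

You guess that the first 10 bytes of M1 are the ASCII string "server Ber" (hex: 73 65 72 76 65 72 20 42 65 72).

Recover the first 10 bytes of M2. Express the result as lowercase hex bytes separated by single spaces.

First, c1 ⊕ c2 = (M1 ⊕ K) ⊕ (M2 ⊕ K) = M1 ⊕ M2, so the key drops out. Then M2 = (M1 ⊕ M2) ⊕ M1 over the first 10 bytes.
byte 0: (ca ⊕ b0) ⊕ 73 = 7a ⊕ 73 = 09
byte 1: (04 ⊕ 59) ⊕ 65 = 5d ⊕ 65 = 38
byte 2: (2b ⊕ 50) ⊕ 72 = 7b ⊕ 72 = 09
byte 3: (17 ⊕ 5f) ⊕ 76 = 48 ⊕ 76 = 3e
byte 4: (f5 ⊕ 67) ⊕ 65 = 92 ⊕ 65 = f7
byte 5: (b8 ⊕ 2a) ⊕ 72 = 92 ⊕ 72 = e0
byte 6: (00 ⊕ 8c) ⊕ 20 = 8c ⊕ 20 = ac
byte 7: (d1 ⊕ ea) ⊕ 42 = 3b ⊕ 42 = 79
byte 8: (9f ⊕ 87) ⊕ 65 = 18 ⊕ 65 = 7d
byte 9: (15 ⊕ e2) ⊕ 72 = f7 ⊕ 72 = 85

09 38 09 3e f7 e0 ac 79 7d 85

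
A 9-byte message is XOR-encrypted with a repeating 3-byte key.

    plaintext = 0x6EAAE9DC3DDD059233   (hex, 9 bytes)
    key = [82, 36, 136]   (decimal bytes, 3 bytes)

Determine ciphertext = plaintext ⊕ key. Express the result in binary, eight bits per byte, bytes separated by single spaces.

The 3-byte key repeats, so the effective keystream is 52 24 88 52 24 88 52 24 88.
byte 0: 110 ⊕  82 =  60
byte 1: 170 ⊕  36 = 142
byte 2: 233 ⊕ 136 =  97
byte 3: 220 ⊕  82 = 142
byte 4:  61 ⊕  36 =  25
byte 5: 221 ⊕ 136 =  85
byte 6:   5 ⊕  82 =  87
byte 7: 146 ⊕  36 = 182
byte 8:  51 ⊕ 136 = 187

00111100 10001110 01100001 10001110 00011001 01010101 01010111 10110110 10111011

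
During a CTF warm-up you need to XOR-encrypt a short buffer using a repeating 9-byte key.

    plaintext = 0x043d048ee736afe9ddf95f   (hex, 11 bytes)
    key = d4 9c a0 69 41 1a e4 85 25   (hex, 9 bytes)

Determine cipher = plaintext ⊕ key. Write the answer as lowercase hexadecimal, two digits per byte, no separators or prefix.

d0a1a4e7a62c4b6cf82dc3

The 9-byte key repeats, so the effective keystream is d4 9c a0 69 41 1a e4 85 25 d4 9c.
byte 0: 04 ^ d4 = d0
byte 1: 3d ^ 9c = a1
byte 2: 04 ^ a0 = a4
byte 3: 8e ^ 69 = e7
byte 4: e7 ^ 41 = a6
byte 5: 36 ^ 1a = 2c
byte 6: af ^ e4 = 4b
byte 7: e9 ^ 85 = 6c
byte 8: dd ^ 25 = f8
byte 9: f9 ^ d4 = 2d
byte 10: 5f ^ 9c = c3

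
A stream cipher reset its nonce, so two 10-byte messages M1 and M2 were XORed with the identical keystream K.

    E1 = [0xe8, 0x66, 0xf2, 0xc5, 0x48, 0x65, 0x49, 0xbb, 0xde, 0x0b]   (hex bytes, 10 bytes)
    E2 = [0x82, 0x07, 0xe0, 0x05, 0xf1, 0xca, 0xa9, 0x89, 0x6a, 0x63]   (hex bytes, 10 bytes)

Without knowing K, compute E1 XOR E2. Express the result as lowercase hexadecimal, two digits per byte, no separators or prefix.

6a6112c0b9afe032b468

E1 ⊕ E2 = (M1 ⊕ K) ⊕ (M2 ⊕ K) = M1 ⊕ M2 — the shared key cancels under XOR.
byte 0: e8 ⊕ 82 = 6a
byte 1: 66 ⊕ 07 = 61
byte 2: f2 ⊕ e0 = 12
byte 3: c5 ⊕ 05 = c0
byte 4: 48 ⊕ f1 = b9
byte 5: 65 ⊕ ca = af
byte 6: 49 ⊕ a9 = e0
byte 7: bb ⊕ 89 = 32
byte 8: de ⊕ 6a = b4
byte 9: 0b ⊕ 63 = 68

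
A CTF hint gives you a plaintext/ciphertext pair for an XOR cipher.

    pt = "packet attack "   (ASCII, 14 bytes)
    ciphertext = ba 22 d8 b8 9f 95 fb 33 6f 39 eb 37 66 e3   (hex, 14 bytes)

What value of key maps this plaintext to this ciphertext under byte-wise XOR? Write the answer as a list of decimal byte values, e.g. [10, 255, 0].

[202, 67, 187, 211, 250, 225, 219, 82, 27, 77, 138, 84, 13, 195]

Since ciphertext = pt ⊕ key, XORing both sides with pt gives key = pt ⊕ ciphertext.
70 xor ba = ca
61 xor 22 = 43
63 xor d8 = bb
6b xor b8 = d3
65 xor 9f = fa
74 xor 95 = e1
20 xor fb = db
61 xor 33 = 52
74 xor 6f = 1b
74 xor 39 = 4d
61 xor eb = 8a
63 xor 37 = 54
6b xor 66 = 0d
20 xor e3 = c3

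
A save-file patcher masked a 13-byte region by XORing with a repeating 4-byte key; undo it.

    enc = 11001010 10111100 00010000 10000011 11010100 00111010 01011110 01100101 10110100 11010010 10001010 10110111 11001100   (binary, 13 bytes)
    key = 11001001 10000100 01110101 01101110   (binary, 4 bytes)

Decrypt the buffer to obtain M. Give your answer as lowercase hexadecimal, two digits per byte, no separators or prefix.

The 4-byte key repeats, so the effective keystream is c9 84 75 6e c9 84 75 6e c9 84 75 6e c9.
byte 0: 202 ^ 201 =   3
byte 1: 188 ^ 132 =  56
byte 2:  16 ^ 117 = 101
byte 3: 131 ^ 110 = 237
byte 4: 212 ^ 201 =  29
byte 5:  58 ^ 132 = 190
byte 6:  94 ^ 117 =  43
byte 7: 101 ^ 110 =  11
byte 8: 180 ^ 201 = 125
byte 9: 210 ^ 132 =  86
byte 10: 138 ^ 117 = 255
byte 11: 183 ^ 110 = 217
byte 12: 204 ^ 201 =   5

033865ed1dbe2b0b7d56ffd905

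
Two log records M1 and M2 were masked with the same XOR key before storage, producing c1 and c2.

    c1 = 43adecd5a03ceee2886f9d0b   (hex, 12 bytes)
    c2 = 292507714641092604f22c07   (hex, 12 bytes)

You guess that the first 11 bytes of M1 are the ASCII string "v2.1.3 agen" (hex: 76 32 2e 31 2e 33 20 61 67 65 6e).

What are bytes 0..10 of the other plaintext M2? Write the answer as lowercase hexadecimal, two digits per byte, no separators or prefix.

First, c1 ⊕ c2 = (M1 ⊕ K) ⊕ (M2 ⊕ K) = M1 ⊕ M2, so the key drops out. Then M2 = (M1 ⊕ M2) ⊕ M1 over the first 11 bytes.
byte 0: (43 ^ 29) ^ 76 = 6a ^ 76 = 1c
byte 1: (ad ^ 25) ^ 32 = 88 ^ 32 = ba
byte 2: (ec ^ 07) ^ 2e = eb ^ 2e = c5
byte 3: (d5 ^ 71) ^ 31 = a4 ^ 31 = 95
byte 4: (a0 ^ 46) ^ 2e = e6 ^ 2e = c8
byte 5: (3c ^ 41) ^ 33 = 7d ^ 33 = 4e
byte 6: (ee ^ 09) ^ 20 = e7 ^ 20 = c7
byte 7: (e2 ^ 26) ^ 61 = c4 ^ 61 = a5
byte 8: (88 ^ 04) ^ 67 = 8c ^ 67 = eb
byte 9: (6f ^ f2) ^ 65 = 9d ^ 65 = f8
byte 10: (9d ^ 2c) ^ 6e = b1 ^ 6e = df

1cbac595c84ec7a5ebf8df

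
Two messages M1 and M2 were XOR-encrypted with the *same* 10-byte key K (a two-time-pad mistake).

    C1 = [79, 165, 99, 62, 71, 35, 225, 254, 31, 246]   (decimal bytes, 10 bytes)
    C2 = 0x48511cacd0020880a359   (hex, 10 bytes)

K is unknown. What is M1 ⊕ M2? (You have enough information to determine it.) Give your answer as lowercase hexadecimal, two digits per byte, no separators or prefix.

C1 ⊕ C2 = (M1 ⊕ K) ⊕ (M2 ⊕ K) = M1 ⊕ M2 — the shared key cancels under XOR.
 79 ^  72 =   7
165 ^  81 = 244
 99 ^  28 = 127
 62 ^ 172 = 146
 71 ^ 208 = 151
 35 ^   2 =  33
225 ^   8 = 233
254 ^ 128 = 126
 31 ^ 163 = 188
246 ^  89 = 175

07f47f929721e97ebcaf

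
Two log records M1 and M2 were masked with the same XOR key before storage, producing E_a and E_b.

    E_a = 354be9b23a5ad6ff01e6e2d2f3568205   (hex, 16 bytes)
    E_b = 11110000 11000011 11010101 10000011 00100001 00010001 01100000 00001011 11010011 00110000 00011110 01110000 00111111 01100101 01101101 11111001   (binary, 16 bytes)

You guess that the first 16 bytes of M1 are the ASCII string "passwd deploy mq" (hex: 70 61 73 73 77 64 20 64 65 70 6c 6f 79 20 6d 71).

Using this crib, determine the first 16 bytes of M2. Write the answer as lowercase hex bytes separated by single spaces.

First, E_a ⊕ E_b = (M1 ⊕ K) ⊕ (M2 ⊕ K) = M1 ⊕ M2, so the key drops out. Then M2 = (M1 ⊕ M2) ⊕ M1 over the first 16 bytes.
byte 0: (35 ⊕ f0) ⊕ 70 = c5 ⊕ 70 = b5
byte 1: (4b ⊕ c3) ⊕ 61 = 88 ⊕ 61 = e9
byte 2: (e9 ⊕ d5) ⊕ 73 = 3c ⊕ 73 = 4f
byte 3: (b2 ⊕ 83) ⊕ 73 = 31 ⊕ 73 = 42
byte 4: (3a ⊕ 21) ⊕ 77 = 1b ⊕ 77 = 6c
byte 5: (5a ⊕ 11) ⊕ 64 = 4b ⊕ 64 = 2f
byte 6: (d6 ⊕ 60) ⊕ 20 = b6 ⊕ 20 = 96
byte 7: (ff ⊕ 0b) ⊕ 64 = f4 ⊕ 64 = 90
byte 8: (01 ⊕ d3) ⊕ 65 = d2 ⊕ 65 = b7
byte 9: (e6 ⊕ 30) ⊕ 70 = d6 ⊕ 70 = a6
byte 10: (e2 ⊕ 1e) ⊕ 6c = fc ⊕ 6c = 90
byte 11: (d2 ⊕ 70) ⊕ 6f = a2 ⊕ 6f = cd
byte 12: (f3 ⊕ 3f) ⊕ 79 = cc ⊕ 79 = b5
byte 13: (56 ⊕ 65) ⊕ 20 = 33 ⊕ 20 = 13
byte 14: (82 ⊕ 6d) ⊕ 6d = ef ⊕ 6d = 82
byte 15: (05 ⊕ f9) ⊕ 71 = fc ⊕ 71 = 8d

b5 e9 4f 42 6c 2f 96 90 b7 a6 90 cd b5 13 82 8d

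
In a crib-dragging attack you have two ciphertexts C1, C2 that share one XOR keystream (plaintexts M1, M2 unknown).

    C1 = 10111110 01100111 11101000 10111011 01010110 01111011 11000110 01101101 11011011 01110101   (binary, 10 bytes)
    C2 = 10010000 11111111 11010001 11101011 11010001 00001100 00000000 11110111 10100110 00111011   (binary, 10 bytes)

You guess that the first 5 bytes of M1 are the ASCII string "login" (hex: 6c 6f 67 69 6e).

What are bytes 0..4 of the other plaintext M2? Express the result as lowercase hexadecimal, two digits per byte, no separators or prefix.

42f75e39e9

First, C1 ⊕ C2 = (M1 ⊕ K) ⊕ (M2 ⊕ K) = M1 ⊕ M2, so the key drops out. Then M2 = (M1 ⊕ M2) ⊕ M1 over the first 5 bytes.
byte 0: (be xor 90) xor 6c = 2e xor 6c = 42
byte 1: (67 xor ff) xor 6f = 98 xor 6f = f7
byte 2: (e8 xor d1) xor 67 = 39 xor 67 = 5e
byte 3: (bb xor eb) xor 69 = 50 xor 69 = 39
byte 4: (56 xor d1) xor 6e = 87 xor 6e = e9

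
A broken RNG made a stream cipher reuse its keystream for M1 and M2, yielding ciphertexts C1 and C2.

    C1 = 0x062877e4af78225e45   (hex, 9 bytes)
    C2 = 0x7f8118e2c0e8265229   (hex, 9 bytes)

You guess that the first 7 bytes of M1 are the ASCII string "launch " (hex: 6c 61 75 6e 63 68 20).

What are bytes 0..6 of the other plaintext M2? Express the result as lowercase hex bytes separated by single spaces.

15 c8 1a 68 0c f8 24

First, C1 ⊕ C2 = (M1 ⊕ K) ⊕ (M2 ⊕ K) = M1 ⊕ M2, so the key drops out. Then M2 = (M1 ⊕ M2) ⊕ M1 over the first 7 bytes.
byte 0: (06 ⊕ 7f) ⊕ 6c = 79 ⊕ 6c = 15
byte 1: (28 ⊕ 81) ⊕ 61 = a9 ⊕ 61 = c8
byte 2: (77 ⊕ 18) ⊕ 75 = 6f ⊕ 75 = 1a
byte 3: (e4 ⊕ e2) ⊕ 6e = 06 ⊕ 6e = 68
byte 4: (af ⊕ c0) ⊕ 63 = 6f ⊕ 63 = 0c
byte 5: (78 ⊕ e8) ⊕ 68 = 90 ⊕ 68 = f8
byte 6: (22 ⊕ 26) ⊕ 20 = 04 ⊕ 20 = 24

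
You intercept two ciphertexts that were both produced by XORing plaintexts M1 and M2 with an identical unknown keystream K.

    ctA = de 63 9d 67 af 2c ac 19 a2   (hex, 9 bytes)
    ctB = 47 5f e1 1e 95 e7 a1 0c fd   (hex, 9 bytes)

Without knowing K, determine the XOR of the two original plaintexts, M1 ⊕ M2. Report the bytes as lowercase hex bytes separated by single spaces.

ctA ⊕ ctB = (M1 ⊕ K) ⊕ (M2 ⊕ K) = M1 ⊕ M2 — the shared key cancels under XOR.
de ^ 47 = 99
63 ^ 5f = 3c
9d ^ e1 = 7c
67 ^ 1e = 79
af ^ 95 = 3a
2c ^ e7 = cb
ac ^ a1 = 0d
19 ^ 0c = 15
a2 ^ fd = 5f

99 3c 7c 79 3a cb 0d 15 5f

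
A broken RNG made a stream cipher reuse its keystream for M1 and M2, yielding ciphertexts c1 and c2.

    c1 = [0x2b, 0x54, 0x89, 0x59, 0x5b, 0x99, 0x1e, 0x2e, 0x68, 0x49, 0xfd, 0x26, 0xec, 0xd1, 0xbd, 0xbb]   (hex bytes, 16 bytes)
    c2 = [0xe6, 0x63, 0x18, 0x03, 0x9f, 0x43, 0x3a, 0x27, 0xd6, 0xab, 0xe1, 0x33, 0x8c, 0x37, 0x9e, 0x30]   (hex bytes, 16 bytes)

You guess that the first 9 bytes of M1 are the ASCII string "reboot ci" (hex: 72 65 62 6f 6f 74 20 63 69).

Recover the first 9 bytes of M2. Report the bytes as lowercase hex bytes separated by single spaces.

First, c1 ⊕ c2 = (M1 ⊕ K) ⊕ (M2 ⊕ K) = M1 ⊕ M2, so the key drops out. Then M2 = (M1 ⊕ M2) ⊕ M1 over the first 9 bytes.
byte 0: (2b XOR e6) XOR 72 = cd XOR 72 = bf
byte 1: (54 XOR 63) XOR 65 = 37 XOR 65 = 52
byte 2: (89 XOR 18) XOR 62 = 91 XOR 62 = f3
byte 3: (59 XOR 03) XOR 6f = 5a XOR 6f = 35
byte 4: (5b XOR 9f) XOR 6f = c4 XOR 6f = ab
byte 5: (99 XOR 43) XOR 74 = da XOR 74 = ae
byte 6: (1e XOR 3a) XOR 20 = 24 XOR 20 = 04
byte 7: (2e XOR 27) XOR 63 = 09 XOR 63 = 6a
byte 8: (68 XOR d6) XOR 69 = be XOR 69 = d7

bf 52 f3 35 ab ae 04 6a d7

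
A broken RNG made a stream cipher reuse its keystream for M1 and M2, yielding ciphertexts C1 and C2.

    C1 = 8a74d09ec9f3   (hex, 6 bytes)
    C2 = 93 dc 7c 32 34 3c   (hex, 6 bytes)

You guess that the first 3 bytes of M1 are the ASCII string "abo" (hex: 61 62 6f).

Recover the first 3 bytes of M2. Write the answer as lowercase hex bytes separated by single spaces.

78 ca c3

First, C1 ⊕ C2 = (M1 ⊕ K) ⊕ (M2 ⊕ K) = M1 ⊕ M2, so the key drops out. Then M2 = (M1 ⊕ M2) ⊕ M1 over the first 3 bytes.
byte 0: (8a xor 93) xor 61 = 19 xor 61 = 78
byte 1: (74 xor dc) xor 62 = a8 xor 62 = ca
byte 2: (d0 xor 7c) xor 6f = ac xor 6f = c3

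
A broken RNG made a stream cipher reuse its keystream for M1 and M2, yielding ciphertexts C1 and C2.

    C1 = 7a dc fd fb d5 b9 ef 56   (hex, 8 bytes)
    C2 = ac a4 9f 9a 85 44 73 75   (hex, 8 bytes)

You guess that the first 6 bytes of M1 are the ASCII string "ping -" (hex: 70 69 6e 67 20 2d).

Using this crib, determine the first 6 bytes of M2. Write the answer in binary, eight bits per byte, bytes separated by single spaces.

First, C1 ⊕ C2 = (M1 ⊕ K) ⊕ (M2 ⊕ K) = M1 ⊕ M2, so the key drops out. Then M2 = (M1 ⊕ M2) ⊕ M1 over the first 6 bytes.
byte 0: (7a XOR ac) XOR 70 = d6 XOR 70 = a6
byte 1: (dc XOR a4) XOR 69 = 78 XOR 69 = 11
byte 2: (fd XOR 9f) XOR 6e = 62 XOR 6e = 0c
byte 3: (fb XOR 9a) XOR 67 = 61 XOR 67 = 06
byte 4: (d5 XOR 85) XOR 20 = 50 XOR 20 = 70
byte 5: (b9 XOR 44) XOR 2d = fd XOR 2d = d0

10100110 00010001 00001100 00000110 01110000 11010000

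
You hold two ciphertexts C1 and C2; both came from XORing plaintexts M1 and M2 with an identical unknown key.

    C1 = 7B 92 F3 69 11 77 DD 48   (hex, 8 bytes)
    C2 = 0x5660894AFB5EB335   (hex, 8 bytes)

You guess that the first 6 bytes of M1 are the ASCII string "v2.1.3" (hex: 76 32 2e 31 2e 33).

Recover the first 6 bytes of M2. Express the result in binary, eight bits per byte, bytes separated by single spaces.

01011011 11000000 01010100 00010010 11000100 00011010

First, C1 ⊕ C2 = (M1 ⊕ K) ⊕ (M2 ⊕ K) = M1 ⊕ M2, so the key drops out. Then M2 = (M1 ⊕ M2) ⊕ M1 over the first 6 bytes.
byte 0: (7b ⊕ 56) ⊕ 76 = 2d ⊕ 76 = 5b
byte 1: (92 ⊕ 60) ⊕ 32 = f2 ⊕ 32 = c0
byte 2: (f3 ⊕ 89) ⊕ 2e = 7a ⊕ 2e = 54
byte 3: (69 ⊕ 4a) ⊕ 31 = 23 ⊕ 31 = 12
byte 4: (11 ⊕ fb) ⊕ 2e = ea ⊕ 2e = c4
byte 5: (77 ⊕ 5e) ⊕ 33 = 29 ⊕ 33 = 1a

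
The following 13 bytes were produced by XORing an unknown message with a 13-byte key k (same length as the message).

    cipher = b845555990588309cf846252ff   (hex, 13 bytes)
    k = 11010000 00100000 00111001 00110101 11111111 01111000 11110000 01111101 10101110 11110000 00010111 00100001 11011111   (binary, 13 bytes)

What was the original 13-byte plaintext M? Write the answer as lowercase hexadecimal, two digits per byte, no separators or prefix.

68656c6c6f2073746174757320

byte 0: b8 ^ d0 = 68
byte 1: 45 ^ 20 = 65
byte 2: 55 ^ 39 = 6c
byte 3: 59 ^ 35 = 6c
byte 4: 90 ^ ff = 6f
byte 5: 58 ^ 78 = 20
byte 6: 83 ^ f0 = 73
byte 7: 09 ^ 7d = 74
byte 8: cf ^ ae = 61
byte 9: 84 ^ f0 = 74
byte 10: 62 ^ 17 = 75
byte 11: 52 ^ 21 = 73
byte 12: ff ^ df = 20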